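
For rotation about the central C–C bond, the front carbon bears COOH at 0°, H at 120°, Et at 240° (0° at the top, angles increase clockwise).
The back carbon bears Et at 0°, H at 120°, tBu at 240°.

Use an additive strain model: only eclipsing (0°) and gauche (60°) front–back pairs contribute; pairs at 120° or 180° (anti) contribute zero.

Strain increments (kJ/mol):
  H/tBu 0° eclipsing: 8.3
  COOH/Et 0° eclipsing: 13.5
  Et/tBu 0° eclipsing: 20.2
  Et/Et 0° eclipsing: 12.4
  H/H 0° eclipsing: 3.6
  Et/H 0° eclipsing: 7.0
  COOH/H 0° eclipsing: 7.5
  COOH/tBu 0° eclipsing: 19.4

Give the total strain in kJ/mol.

37.3 kJ/mol

This conformer (eclipsed): COOH(0°)/Et(0°) eclipsed 13.5; H(120°)/H(120°) eclipsed 3.6; Et(240°)/tBu(240°) eclipsed 20.2 → 37.3 kJ/mol.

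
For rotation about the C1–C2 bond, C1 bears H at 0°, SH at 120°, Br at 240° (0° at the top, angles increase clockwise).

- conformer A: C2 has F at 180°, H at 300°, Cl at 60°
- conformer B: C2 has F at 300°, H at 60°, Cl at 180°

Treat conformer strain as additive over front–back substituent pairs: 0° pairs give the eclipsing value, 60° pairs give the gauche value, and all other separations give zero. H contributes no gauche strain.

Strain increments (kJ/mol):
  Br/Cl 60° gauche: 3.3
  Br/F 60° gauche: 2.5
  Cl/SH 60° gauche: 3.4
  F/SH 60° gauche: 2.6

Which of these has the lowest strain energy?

A

A (staggered): SH–F gauche, SH–Cl gauche, Br–F gauche; 2.6 + 3.4 + 2.5 = 8.5 kJ/mol.
B (staggered): SH–Cl gauche, Br–F gauche, Br–Cl gauche; 3.4 + 2.5 + 3.3 = 9.2 kJ/mol.
A has the lowest total (8.5 kJ/mol).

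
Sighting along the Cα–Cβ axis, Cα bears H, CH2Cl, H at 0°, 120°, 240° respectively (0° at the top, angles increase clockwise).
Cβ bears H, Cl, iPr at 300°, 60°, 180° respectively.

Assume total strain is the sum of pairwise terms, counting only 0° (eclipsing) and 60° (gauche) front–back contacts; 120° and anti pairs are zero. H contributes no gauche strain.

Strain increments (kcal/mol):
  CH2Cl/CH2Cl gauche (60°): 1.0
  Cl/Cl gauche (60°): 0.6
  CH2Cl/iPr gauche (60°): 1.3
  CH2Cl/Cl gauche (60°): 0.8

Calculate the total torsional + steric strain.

2.1 kcal/mol

This conformer (staggered): CH2Cl–Cl gauche, CH2Cl–iPr gauche; 0.8 + 1.3 = 2.1 kcal/mol.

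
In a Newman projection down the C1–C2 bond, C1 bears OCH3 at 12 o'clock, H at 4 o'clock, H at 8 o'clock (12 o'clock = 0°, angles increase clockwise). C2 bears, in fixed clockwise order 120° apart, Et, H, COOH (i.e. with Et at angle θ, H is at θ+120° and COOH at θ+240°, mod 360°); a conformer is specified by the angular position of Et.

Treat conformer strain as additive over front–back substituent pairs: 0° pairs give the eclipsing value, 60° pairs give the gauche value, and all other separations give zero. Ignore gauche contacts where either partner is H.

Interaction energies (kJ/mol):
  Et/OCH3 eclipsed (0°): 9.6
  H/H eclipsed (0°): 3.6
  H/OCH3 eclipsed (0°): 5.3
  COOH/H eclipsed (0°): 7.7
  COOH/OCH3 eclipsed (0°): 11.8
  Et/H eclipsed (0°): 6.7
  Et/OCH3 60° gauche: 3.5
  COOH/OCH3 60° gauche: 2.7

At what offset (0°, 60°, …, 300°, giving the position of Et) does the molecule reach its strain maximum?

Et at 0° (eclipsed): OCH3(0°)/Et(0°) eclipsed 9.6; H(120°)/H(120°) eclipsed 3.6; H(240°)/COOH(240°) eclipsed 7.7 → 20.9 kJ/mol.
Et at 60° (staggered): OCH3(0°)/Et(60°) gauche 3.5; OCH3(0°)/COOH(300°) gauche 2.7 → 6.2 kJ/mol.
Et at 120° (eclipsed): OCH3(0°)/COOH(0°) eclipsed 11.8; H(120°)/Et(120°) eclipsed 6.7; H(240°)/H(240°) eclipsed 3.6 → 22.1 kJ/mol.
Et at 180° (staggered): OCH3(0°)/COOH(60°) gauche 2.7 → 2.7 kJ/mol.
Et at 240° (eclipsed): OCH3(0°)/H(0°) eclipsed 5.3; H(120°)/COOH(120°) eclipsed 7.7; H(240°)/Et(240°) eclipsed 6.7 → 19.7 kJ/mol.
Et at 300° (staggered): OCH3(0°)/Et(300°) gauche 3.5 → 3.5 kJ/mol.
The maximum (22.1 kJ/mol) occurs with Et at 120°.

120°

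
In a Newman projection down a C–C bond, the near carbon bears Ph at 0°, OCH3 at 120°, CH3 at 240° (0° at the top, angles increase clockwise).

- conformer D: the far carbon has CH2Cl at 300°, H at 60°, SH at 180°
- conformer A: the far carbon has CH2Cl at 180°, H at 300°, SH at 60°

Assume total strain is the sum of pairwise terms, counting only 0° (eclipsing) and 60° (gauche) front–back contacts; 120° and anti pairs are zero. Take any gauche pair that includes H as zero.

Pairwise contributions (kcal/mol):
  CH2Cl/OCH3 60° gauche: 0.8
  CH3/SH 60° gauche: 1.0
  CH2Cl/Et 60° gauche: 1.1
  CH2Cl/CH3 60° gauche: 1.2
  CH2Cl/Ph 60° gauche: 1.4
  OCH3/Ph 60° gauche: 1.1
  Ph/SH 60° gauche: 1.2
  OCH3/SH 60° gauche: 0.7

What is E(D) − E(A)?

+0.4 kcal/mol

D (staggered): Ph–CH2Cl gauche, OCH3–SH gauche, CH3–CH2Cl gauche, CH3–SH gauche; 1.4 + 0.7 + 1.2 + 1.0 = 4.3 kcal/mol.
A (staggered): Ph–SH gauche, OCH3–CH2Cl gauche, OCH3–SH gauche, CH3–CH2Cl gauche; 1.2 + 0.8 + 0.7 + 1.2 = 3.9 kcal/mol.
E(D) − E(A) = 4.3 − 3.9 = +0.4 kcal/mol.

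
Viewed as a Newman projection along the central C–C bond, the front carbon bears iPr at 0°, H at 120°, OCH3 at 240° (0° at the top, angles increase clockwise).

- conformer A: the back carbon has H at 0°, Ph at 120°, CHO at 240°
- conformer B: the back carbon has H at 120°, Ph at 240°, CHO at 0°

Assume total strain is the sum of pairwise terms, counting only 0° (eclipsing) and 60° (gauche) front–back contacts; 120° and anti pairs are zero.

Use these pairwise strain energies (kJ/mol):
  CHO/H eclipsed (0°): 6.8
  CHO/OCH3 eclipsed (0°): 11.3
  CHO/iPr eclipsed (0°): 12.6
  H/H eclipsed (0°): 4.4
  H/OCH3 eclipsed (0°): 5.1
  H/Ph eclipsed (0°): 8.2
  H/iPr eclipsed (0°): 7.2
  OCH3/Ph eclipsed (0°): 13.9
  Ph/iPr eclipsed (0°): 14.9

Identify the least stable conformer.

A (eclipsed): iPr–H eclipsed, H–Ph eclipsed, OCH3–CHO eclipsed; 7.2 + 8.2 + 11.3 = 26.7 kJ/mol.
B (eclipsed): iPr–CHO eclipsed, H–H eclipsed, OCH3–Ph eclipsed; 12.6 + 4.4 + 13.9 = 30.9 kJ/mol.
B has the highest total (30.9 kJ/mol).

B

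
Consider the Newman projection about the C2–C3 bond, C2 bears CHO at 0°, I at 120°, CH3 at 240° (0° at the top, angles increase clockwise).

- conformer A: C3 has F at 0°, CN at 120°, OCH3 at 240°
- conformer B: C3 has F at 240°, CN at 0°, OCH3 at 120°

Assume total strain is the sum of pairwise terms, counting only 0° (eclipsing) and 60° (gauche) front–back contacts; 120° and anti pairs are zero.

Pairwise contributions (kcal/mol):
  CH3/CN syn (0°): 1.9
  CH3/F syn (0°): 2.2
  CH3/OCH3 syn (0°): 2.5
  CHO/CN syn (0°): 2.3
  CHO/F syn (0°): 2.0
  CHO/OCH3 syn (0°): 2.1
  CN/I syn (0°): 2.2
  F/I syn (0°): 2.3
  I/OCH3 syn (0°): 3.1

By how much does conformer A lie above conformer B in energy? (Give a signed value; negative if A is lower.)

-0.9 kcal/mol

A (eclipsed): CHO–F eclipsed, I–CN eclipsed, CH3–OCH3 eclipsed; 2.0 + 2.2 + 2.5 = 6.7 kcal/mol.
B (eclipsed): CHO–CN eclipsed, I–OCH3 eclipsed, CH3–F eclipsed; 2.3 + 3.1 + 2.2 = 7.6 kcal/mol.
E(A) − E(B) = 6.7 − 7.6 = -0.9 kcal/mol.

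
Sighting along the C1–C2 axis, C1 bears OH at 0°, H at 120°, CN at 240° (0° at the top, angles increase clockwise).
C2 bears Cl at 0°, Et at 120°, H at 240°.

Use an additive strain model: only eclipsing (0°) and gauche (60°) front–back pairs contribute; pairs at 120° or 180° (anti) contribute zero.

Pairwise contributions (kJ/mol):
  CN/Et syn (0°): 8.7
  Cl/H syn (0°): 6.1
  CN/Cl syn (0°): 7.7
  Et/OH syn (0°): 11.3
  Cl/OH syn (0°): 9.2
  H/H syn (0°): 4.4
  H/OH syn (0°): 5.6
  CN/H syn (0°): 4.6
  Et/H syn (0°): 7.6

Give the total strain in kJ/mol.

21.4 kJ/mol

This conformer (eclipsed): OH–Cl eclipsed, H–Et eclipsed, CN–H eclipsed; 9.2 + 7.6 + 4.6 = 21.4 kJ/mol.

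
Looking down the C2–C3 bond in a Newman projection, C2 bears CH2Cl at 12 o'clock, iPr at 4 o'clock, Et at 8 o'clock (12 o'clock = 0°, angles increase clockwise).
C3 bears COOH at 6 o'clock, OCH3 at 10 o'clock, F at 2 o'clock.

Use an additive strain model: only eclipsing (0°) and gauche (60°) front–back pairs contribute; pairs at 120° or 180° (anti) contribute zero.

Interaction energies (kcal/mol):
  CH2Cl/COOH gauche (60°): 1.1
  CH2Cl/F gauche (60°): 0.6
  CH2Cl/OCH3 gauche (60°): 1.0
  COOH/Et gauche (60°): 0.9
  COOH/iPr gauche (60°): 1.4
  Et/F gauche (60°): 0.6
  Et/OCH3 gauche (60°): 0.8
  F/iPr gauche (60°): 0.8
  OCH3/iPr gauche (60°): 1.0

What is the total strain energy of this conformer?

5.5 kcal/mol

This conformer (staggered): CH2Cl(0°)/OCH3(300°) gauche 1.0; CH2Cl(0°)/F(60°) gauche 0.6; iPr(120°)/COOH(180°) gauche 1.4; iPr(120°)/F(60°) gauche 0.8; Et(240°)/COOH(180°) gauche 0.9; Et(240°)/OCH3(300°) gauche 0.8 → 5.5 kcal/mol.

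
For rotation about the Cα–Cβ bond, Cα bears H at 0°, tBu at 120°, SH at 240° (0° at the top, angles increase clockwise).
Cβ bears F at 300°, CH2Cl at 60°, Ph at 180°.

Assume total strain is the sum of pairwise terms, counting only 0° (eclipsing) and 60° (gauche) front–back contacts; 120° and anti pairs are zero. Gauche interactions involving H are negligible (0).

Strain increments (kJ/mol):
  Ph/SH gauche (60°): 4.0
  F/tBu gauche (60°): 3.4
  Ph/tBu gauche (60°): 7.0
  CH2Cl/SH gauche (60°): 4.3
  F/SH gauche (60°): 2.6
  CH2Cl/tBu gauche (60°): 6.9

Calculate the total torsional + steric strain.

20.5 kJ/mol

This conformer (staggered): tBu–CH2Cl gauche, tBu–Ph gauche, SH–F gauche, SH–Ph gauche; 6.9 + 7.0 + 2.6 + 4.0 = 20.5 kJ/mol.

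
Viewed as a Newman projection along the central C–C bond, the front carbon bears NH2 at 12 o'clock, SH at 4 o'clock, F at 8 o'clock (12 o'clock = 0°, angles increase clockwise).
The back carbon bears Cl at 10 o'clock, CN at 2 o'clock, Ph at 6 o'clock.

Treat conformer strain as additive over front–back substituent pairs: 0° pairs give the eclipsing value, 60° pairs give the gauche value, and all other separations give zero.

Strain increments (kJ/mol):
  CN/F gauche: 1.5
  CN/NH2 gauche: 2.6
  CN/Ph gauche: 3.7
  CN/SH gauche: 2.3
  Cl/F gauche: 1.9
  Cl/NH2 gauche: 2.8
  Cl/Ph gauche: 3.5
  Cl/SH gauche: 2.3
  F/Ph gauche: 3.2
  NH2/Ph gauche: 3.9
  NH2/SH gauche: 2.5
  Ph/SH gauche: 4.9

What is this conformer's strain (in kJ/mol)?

This conformer is staggered. NH2 at 0° is gauche with Cl at 300° (2.8); NH2 at 0° is gauche with CN at 60° (2.6); SH at 120° is gauche with CN at 60° (2.3); SH at 120° is gauche with Ph at 180° (4.9); F at 240° is gauche with Cl at 300° (1.9); F at 240° is gauche with Ph at 180° (3.2). Total 17.7 kJ/mol.

17.7 kJ/mol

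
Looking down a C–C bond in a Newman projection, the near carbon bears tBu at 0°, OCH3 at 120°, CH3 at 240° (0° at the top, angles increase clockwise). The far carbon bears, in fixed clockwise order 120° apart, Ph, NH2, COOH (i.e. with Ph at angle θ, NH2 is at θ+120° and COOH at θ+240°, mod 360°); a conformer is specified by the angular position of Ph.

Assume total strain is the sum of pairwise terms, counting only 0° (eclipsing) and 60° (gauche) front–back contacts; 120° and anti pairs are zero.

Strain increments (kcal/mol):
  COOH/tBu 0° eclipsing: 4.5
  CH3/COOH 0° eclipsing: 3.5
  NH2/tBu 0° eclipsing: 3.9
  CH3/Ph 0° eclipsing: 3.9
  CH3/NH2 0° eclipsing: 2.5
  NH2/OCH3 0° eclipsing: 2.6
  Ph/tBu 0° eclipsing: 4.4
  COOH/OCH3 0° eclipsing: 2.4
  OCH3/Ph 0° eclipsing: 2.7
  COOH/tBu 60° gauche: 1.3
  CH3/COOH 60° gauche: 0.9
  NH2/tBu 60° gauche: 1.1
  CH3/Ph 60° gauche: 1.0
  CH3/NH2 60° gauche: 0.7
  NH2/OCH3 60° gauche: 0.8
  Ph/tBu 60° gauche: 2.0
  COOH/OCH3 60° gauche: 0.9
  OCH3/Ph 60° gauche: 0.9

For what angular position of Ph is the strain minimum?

Ph at 0° (eclipsed): tBu(0°)/Ph(0°) eclipsed 4.4; OCH3(120°)/NH2(120°) eclipsed 2.6; CH3(240°)/COOH(240°) eclipsed 3.5 → 10.5 kcal/mol.
Ph at 60° (staggered): tBu(0°)/Ph(60°) gauche 2.0; tBu(0°)/COOH(300°) gauche 1.3; OCH3(120°)/Ph(60°) gauche 0.9; OCH3(120°)/NH2(180°) gauche 0.8; CH3(240°)/NH2(180°) gauche 0.7; CH3(240°)/COOH(300°) gauche 0.9 → 6.6 kcal/mol.
Ph at 120° (eclipsed): tBu(0°)/COOH(0°) eclipsed 4.5; OCH3(120°)/Ph(120°) eclipsed 2.7; CH3(240°)/NH2(240°) eclipsed 2.5 → 9.7 kcal/mol.
Ph at 180° (staggered): tBu(0°)/NH2(300°) gauche 1.1; tBu(0°)/COOH(60°) gauche 1.3; OCH3(120°)/Ph(180°) gauche 0.9; OCH3(120°)/COOH(60°) gauche 0.9; CH3(240°)/Ph(180°) gauche 1.0; CH3(240°)/NH2(300°) gauche 0.7 → 5.9 kcal/mol.
Ph at 240° (eclipsed): tBu(0°)/NH2(0°) eclipsed 3.9; OCH3(120°)/COOH(120°) eclipsed 2.4; CH3(240°)/Ph(240°) eclipsed 3.9 → 10.2 kcal/mol.
Ph at 300° (staggered): tBu(0°)/Ph(300°) gauche 2.0; tBu(0°)/NH2(60°) gauche 1.1; OCH3(120°)/NH2(60°) gauche 0.8; OCH3(120°)/COOH(180°) gauche 0.9; CH3(240°)/Ph(300°) gauche 1.0; CH3(240°)/COOH(180°) gauche 0.9 → 6.7 kcal/mol.
The minimum (5.9 kcal/mol) occurs with Ph at 180°.

180°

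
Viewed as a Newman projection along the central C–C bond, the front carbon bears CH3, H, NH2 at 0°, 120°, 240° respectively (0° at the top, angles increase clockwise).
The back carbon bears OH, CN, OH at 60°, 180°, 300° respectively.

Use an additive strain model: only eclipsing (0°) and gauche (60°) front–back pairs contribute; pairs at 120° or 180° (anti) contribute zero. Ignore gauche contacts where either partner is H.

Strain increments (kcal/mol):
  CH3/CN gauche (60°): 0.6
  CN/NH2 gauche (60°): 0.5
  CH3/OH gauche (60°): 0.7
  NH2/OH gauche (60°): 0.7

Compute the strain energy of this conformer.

2.6 kcal/mol

This conformer (staggered): CH3–OH gauche, CH3–OH gauche, NH2–CN gauche, NH2–OH gauche; 0.7 + 0.7 + 0.5 + 0.7 = 2.6 kcal/mol.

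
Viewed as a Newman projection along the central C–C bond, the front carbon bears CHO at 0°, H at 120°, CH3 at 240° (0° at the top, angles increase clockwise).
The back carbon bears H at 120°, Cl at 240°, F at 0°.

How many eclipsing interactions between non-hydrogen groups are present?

2

Non-H eclipsing pairs: CHO(0°)/F(0°); CH3(240°)/Cl(240°) — 2 interactions.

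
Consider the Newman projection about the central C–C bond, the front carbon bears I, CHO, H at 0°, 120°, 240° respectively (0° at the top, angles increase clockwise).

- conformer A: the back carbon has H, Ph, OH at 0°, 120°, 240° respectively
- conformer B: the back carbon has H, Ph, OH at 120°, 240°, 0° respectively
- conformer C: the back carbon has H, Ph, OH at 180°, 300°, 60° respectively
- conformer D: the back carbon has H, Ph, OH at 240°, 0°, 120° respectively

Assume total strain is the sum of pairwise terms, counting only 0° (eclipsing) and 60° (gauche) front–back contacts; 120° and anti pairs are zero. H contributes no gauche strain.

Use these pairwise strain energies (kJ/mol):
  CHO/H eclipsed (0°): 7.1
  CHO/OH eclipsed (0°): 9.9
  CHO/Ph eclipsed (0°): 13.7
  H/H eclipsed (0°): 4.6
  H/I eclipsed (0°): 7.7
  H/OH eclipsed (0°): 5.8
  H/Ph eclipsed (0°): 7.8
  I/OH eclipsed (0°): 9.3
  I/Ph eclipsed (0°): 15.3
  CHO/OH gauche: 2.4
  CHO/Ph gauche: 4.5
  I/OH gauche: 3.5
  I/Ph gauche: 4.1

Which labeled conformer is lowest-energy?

A is eclipsed. I at 0° is eclipsed with H at 0° (7.7); CHO at 120° is eclipsed with Ph at 120° (13.7); H at 240° is eclipsed with OH at 240° (5.8). Total 27.2 kJ/mol.
B is eclipsed. I at 0° is eclipsed with OH at 0° (9.3); CHO at 120° is eclipsed with H at 120° (7.1); H at 240° is eclipsed with Ph at 240° (7.8). Total 24.2 kJ/mol.
C is staggered. I at 0° is gauche with Ph at 300° (4.1); I at 0° is gauche with OH at 60° (3.5); CHO at 120° is gauche with OH at 60° (2.4). Total 10.0 kJ/mol.
D is eclipsed. I at 0° is eclipsed with Ph at 0° (15.3); CHO at 120° is eclipsed with OH at 120° (9.9); H at 240° is eclipsed with H at 240° (4.6). Total 29.8 kJ/mol.
C has the lowest total (10.0 kJ/mol).

C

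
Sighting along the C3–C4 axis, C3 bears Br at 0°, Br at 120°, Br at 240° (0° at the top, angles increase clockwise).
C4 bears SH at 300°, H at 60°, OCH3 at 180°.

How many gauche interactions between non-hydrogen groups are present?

Non-H gauche pairs: Br(0°)/SH(300°); Br(120°)/OCH3(180°); Br(240°)/SH(300°); Br(240°)/OCH3(180°) — 4 interactions.

4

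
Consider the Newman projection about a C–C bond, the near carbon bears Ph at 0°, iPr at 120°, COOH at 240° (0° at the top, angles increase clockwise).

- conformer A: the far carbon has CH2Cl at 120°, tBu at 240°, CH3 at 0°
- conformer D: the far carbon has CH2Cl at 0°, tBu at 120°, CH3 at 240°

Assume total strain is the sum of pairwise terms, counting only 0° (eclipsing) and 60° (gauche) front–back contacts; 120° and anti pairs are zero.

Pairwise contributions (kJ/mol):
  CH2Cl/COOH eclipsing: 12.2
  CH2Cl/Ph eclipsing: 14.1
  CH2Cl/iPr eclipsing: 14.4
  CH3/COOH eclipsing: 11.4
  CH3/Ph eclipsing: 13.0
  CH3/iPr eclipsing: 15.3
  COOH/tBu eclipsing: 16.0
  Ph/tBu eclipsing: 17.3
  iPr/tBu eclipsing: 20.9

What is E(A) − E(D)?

A (eclipsed): Ph–CH3 eclipsed, iPr–CH2Cl eclipsed, COOH–tBu eclipsed; 13.0 + 14.4 + 16.0 = 43.4 kJ/mol.
D (eclipsed): Ph–CH2Cl eclipsed, iPr–tBu eclipsed, COOH–CH3 eclipsed; 14.1 + 20.9 + 11.4 = 46.4 kJ/mol.
E(A) − E(D) = 43.4 − 46.4 = -3.0 kJ/mol.

-3.0 kJ/mol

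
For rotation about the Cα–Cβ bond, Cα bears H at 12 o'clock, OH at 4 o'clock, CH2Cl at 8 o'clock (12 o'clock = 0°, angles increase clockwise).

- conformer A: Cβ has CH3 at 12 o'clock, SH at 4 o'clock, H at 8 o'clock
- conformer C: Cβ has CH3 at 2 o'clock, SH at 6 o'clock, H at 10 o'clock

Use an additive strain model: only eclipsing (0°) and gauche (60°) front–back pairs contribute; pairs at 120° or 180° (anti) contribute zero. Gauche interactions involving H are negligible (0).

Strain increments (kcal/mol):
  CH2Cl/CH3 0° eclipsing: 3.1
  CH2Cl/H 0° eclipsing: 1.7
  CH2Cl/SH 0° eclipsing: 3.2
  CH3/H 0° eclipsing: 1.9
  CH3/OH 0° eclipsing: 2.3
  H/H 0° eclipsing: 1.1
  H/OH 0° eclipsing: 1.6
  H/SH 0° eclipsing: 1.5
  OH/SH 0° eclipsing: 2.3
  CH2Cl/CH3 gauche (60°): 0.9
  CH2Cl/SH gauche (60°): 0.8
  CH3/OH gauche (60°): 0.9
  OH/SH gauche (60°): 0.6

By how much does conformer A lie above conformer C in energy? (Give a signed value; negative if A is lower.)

+3.6 kcal/mol

A (eclipsed): H–CH3 eclipsed, OH–SH eclipsed, CH2Cl–H eclipsed; 1.9 + 2.3 + 1.7 = 5.9 kcal/mol.
C (staggered): OH–CH3 gauche, OH–SH gauche, CH2Cl–SH gauche; 0.9 + 0.6 + 0.8 = 2.3 kcal/mol.
E(A) − E(C) = 5.9 − 2.3 = +3.6 kcal/mol.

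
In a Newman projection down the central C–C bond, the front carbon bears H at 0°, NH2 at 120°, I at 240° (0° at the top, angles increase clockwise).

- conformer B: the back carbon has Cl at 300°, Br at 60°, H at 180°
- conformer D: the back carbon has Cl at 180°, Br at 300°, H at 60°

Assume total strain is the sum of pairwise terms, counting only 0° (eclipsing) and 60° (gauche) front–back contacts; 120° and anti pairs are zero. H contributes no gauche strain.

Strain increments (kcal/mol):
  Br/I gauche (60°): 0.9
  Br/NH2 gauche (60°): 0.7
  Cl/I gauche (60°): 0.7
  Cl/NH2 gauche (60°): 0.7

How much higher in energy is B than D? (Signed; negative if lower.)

-0.9 kcal/mol

B (staggered): NH2–Br gauche, I–Cl gauche; 0.7 + 0.7 = 1.4 kcal/mol.
D (staggered): NH2–Cl gauche, I–Cl gauche, I–Br gauche; 0.7 + 0.7 + 0.9 = 2.3 kcal/mol.
E(B) − E(D) = 1.4 − 2.3 = -0.9 kcal/mol.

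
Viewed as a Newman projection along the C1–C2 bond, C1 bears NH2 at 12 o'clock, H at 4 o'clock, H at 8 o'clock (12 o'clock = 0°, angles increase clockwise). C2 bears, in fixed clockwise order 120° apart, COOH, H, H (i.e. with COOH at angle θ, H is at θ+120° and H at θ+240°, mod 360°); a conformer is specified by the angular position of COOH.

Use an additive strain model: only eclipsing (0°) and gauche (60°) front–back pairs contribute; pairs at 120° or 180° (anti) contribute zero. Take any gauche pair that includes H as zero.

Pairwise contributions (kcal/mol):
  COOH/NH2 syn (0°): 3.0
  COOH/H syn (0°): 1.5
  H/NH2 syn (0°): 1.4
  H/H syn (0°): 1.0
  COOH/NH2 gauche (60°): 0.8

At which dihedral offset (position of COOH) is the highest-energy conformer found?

0°

COOH at 0° is eclipsed. NH2 at 0° is eclipsed with COOH at 0° (3.0); H at 120° is eclipsed with H at 120° (1.0); H at 240° is eclipsed with H at 240° (1.0). Total 5.0 kcal/mol.
COOH at 60° is staggered. NH2 at 0° is gauche with COOH at 60° (0.8). Total 0.8 kcal/mol.
COOH at 120° is eclipsed. NH2 at 0° is eclipsed with H at 0° (1.4); H at 120° is eclipsed with COOH at 120° (1.5); H at 240° is eclipsed with H at 240° (1.0). Total 3.9 kcal/mol.
COOH at 180° (staggered): no non-H gauche contacts → 0.0 kcal/mol.
COOH at 240° is eclipsed. NH2 at 0° is eclipsed with H at 0° (1.4); H at 120° is eclipsed with H at 120° (1.0); H at 240° is eclipsed with COOH at 240° (1.5). Total 3.9 kcal/mol.
COOH at 300° is staggered. NH2 at 0° is gauche with COOH at 300° (0.8). Total 0.8 kcal/mol.
The maximum (5.0 kcal/mol) occurs with COOH at 0°.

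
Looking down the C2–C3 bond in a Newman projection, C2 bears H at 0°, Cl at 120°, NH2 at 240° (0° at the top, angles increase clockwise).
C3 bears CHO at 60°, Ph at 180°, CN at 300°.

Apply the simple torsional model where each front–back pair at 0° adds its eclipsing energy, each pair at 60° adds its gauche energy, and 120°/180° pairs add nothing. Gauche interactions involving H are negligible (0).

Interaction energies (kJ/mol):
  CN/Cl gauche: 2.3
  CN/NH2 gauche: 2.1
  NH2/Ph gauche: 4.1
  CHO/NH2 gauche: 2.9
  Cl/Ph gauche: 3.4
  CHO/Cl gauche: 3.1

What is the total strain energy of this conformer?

12.7 kJ/mol

This conformer (staggered): Cl–CHO gauche, Cl–Ph gauche, NH2–Ph gauche, NH2–CN gauche; 3.1 + 3.4 + 4.1 + 2.1 = 12.7 kJ/mol.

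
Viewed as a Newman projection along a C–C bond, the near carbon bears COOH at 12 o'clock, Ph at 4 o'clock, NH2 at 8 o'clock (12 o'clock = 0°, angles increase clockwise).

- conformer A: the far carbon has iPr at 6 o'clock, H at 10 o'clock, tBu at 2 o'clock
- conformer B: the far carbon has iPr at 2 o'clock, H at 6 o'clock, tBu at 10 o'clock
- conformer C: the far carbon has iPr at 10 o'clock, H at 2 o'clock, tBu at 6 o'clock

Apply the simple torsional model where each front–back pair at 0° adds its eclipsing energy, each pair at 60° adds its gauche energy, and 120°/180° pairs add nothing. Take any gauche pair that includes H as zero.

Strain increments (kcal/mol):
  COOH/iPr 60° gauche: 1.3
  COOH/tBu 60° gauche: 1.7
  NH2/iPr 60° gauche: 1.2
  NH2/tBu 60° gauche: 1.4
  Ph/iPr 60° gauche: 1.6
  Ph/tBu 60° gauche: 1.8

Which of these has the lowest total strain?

C

A (staggered): COOH–tBu gauche, Ph–iPr gauche, Ph–tBu gauche, NH2–iPr gauche; 1.7 + 1.6 + 1.8 + 1.2 = 6.3 kcal/mol.
B (staggered): COOH–iPr gauche, COOH–tBu gauche, Ph–iPr gauche, NH2–tBu gauche; 1.3 + 1.7 + 1.6 + 1.4 = 6.0 kcal/mol.
C (staggered): COOH–iPr gauche, Ph–tBu gauche, NH2–iPr gauche, NH2–tBu gauche; 1.3 + 1.8 + 1.2 + 1.4 = 5.7 kcal/mol.
C has the lowest total (5.7 kcal/mol).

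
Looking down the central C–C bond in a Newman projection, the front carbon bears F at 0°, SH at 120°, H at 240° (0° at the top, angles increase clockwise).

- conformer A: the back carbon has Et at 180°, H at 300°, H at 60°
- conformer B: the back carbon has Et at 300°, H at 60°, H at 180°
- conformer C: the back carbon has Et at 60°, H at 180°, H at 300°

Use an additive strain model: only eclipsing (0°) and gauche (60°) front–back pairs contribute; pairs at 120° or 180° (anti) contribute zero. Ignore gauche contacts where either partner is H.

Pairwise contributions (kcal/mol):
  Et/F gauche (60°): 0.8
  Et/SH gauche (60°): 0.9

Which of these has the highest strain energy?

A is staggered. SH at 120° is gauche with Et at 180° (0.9). Total 0.9 kcal/mol.
B is staggered. F at 0° is gauche with Et at 300° (0.8). Total 0.8 kcal/mol.
C is staggered. F at 0° is gauche with Et at 60° (0.8); SH at 120° is gauche with Et at 60° (0.9). Total 1.7 kcal/mol.
C has the highest total (1.7 kcal/mol).

C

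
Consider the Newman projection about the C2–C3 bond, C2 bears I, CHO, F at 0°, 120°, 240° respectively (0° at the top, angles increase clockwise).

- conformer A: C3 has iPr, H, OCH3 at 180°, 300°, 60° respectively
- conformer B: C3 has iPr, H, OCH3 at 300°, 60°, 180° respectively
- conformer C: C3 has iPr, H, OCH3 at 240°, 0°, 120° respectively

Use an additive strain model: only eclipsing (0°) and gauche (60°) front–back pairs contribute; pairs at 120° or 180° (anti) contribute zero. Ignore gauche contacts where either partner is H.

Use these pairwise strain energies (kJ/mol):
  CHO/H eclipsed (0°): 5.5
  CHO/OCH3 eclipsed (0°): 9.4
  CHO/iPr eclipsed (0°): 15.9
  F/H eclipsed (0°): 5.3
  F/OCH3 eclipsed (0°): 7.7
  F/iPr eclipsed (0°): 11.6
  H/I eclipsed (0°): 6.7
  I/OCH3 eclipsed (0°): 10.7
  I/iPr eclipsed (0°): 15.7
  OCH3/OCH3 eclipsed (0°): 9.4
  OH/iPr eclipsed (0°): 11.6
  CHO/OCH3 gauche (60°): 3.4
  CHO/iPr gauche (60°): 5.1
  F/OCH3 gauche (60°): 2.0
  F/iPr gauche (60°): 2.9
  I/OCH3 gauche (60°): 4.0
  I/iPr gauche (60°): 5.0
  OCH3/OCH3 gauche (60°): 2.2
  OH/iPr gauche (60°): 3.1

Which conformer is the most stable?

A (staggered): I(0°)/OCH3(60°) gauche 4.0; CHO(120°)/iPr(180°) gauche 5.1; CHO(120°)/OCH3(60°) gauche 3.4; F(240°)/iPr(180°) gauche 2.9 → 15.4 kJ/mol.
B (staggered): I(0°)/iPr(300°) gauche 5.0; CHO(120°)/OCH3(180°) gauche 3.4; F(240°)/iPr(300°) gauche 2.9; F(240°)/OCH3(180°) gauche 2.0 → 13.3 kJ/mol.
C (eclipsed): I(0°)/H(0°) eclipsed 6.7; CHO(120°)/OCH3(120°) eclipsed 9.4; F(240°)/iPr(240°) eclipsed 11.6 → 27.7 kJ/mol.
B has the lowest total (13.3 kJ/mol).

B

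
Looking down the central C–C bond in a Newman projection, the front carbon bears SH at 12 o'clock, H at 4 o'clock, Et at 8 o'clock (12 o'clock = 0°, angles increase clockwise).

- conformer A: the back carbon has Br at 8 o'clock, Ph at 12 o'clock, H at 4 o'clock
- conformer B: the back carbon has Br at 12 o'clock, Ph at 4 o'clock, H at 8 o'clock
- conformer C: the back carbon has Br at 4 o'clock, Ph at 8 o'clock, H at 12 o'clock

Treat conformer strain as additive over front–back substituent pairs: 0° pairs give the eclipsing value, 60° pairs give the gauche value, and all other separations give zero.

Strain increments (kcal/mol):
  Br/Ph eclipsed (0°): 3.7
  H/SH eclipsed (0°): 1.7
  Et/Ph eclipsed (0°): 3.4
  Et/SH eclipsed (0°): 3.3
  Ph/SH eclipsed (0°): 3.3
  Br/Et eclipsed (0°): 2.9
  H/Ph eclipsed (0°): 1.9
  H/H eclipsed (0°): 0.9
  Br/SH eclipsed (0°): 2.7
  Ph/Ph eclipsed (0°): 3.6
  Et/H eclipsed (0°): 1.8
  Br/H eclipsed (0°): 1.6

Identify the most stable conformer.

A is eclipsed. SH at 0° is eclipsed with Ph at 0° (3.3); H at 120° is eclipsed with H at 120° (0.9); Et at 240° is eclipsed with Br at 240° (2.9). Total 7.1 kcal/mol.
B is eclipsed. SH at 0° is eclipsed with Br at 0° (2.7); H at 120° is eclipsed with Ph at 120° (1.9); Et at 240° is eclipsed with H at 240° (1.8). Total 6.4 kcal/mol.
C is eclipsed. SH at 0° is eclipsed with H at 0° (1.7); H at 120° is eclipsed with Br at 120° (1.6); Et at 240° is eclipsed with Ph at 240° (3.4). Total 6.7 kcal/mol.
B has the lowest total (6.4 kcal/mol).

B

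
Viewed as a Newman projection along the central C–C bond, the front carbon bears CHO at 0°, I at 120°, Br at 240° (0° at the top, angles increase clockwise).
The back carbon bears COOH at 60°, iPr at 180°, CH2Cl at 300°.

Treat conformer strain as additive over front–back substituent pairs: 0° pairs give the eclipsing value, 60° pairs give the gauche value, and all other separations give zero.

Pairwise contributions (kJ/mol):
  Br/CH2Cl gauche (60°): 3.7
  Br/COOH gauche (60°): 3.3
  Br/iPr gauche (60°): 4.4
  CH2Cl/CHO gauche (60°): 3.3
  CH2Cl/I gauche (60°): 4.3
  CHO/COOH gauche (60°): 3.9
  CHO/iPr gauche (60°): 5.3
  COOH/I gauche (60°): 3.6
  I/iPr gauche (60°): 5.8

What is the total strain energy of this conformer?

24.7 kJ/mol

This conformer (staggered): CHO–COOH gauche, CHO–CH2Cl gauche, I–COOH gauche, I–iPr gauche, Br–iPr gauche, Br–CH2Cl gauche; 3.9 + 3.3 + 3.6 + 5.8 + 4.4 + 3.7 = 24.7 kJ/mol.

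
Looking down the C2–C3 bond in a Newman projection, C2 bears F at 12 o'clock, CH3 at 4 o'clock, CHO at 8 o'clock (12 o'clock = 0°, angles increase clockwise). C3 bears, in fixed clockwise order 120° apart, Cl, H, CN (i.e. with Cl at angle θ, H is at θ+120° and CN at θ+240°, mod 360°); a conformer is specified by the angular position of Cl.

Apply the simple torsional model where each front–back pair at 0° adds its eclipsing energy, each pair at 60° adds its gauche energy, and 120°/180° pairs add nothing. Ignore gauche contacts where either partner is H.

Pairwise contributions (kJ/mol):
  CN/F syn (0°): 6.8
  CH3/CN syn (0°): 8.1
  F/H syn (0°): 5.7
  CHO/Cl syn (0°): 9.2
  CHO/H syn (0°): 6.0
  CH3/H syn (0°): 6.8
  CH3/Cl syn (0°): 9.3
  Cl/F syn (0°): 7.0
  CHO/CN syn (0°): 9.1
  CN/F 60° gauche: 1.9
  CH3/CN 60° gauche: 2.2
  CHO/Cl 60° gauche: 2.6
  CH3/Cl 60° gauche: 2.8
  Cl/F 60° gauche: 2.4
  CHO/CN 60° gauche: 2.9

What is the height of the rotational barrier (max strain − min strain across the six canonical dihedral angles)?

Cl at 0° is eclipsed. F at 0° is eclipsed with Cl at 0° (7.0); CH3 at 120° is eclipsed with H at 120° (6.8); CHO at 240° is eclipsed with CN at 240° (9.1). Total 22.9 kJ/mol.
Cl at 60° is staggered. F at 0° is gauche with Cl at 60° (2.4); F at 0° is gauche with CN at 300° (1.9); CH3 at 120° is gauche with Cl at 60° (2.8); CHO at 240° is gauche with CN at 300° (2.9). Total 10.0 kJ/mol.
Cl at 120° is eclipsed. F at 0° is eclipsed with CN at 0° (6.8); CH3 at 120° is eclipsed with Cl at 120° (9.3); CHO at 240° is eclipsed with H at 240° (6.0). Total 22.1 kJ/mol.
Cl at 180° is staggered. F at 0° is gauche with CN at 60° (1.9); CH3 at 120° is gauche with Cl at 180° (2.8); CH3 at 120° is gauche with CN at 60° (2.2); CHO at 240° is gauche with Cl at 180° (2.6). Total 9.5 kJ/mol.
Cl at 240° is eclipsed. F at 0° is eclipsed with H at 0° (5.7); CH3 at 120° is eclipsed with CN at 120° (8.1); CHO at 240° is eclipsed with Cl at 240° (9.2). Total 23.0 kJ/mol.
Cl at 300° is staggered. F at 0° is gauche with Cl at 300° (2.4); CH3 at 120° is gauche with CN at 180° (2.2); CHO at 240° is gauche with Cl at 300° (2.6); CHO at 240° is gauche with CN at 180° (2.9). Total 10.1 kJ/mol.
Max at 240° (23.0 kJ/mol), min at 180° (9.5 kJ/mol); barrier = 13.5 kJ/mol.

13.5 kJ/mol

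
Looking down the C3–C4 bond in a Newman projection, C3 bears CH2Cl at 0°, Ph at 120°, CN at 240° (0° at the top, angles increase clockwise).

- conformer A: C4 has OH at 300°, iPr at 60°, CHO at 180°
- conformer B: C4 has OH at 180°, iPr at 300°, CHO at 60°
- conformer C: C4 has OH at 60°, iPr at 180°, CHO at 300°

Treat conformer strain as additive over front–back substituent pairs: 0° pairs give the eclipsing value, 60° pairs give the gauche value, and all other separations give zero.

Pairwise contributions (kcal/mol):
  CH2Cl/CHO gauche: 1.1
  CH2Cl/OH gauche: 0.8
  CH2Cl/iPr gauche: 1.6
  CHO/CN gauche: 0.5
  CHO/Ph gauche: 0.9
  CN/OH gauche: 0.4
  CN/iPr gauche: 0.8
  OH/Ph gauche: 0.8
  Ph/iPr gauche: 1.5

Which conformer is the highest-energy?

A (staggered): CH2Cl–OH gauche, CH2Cl–iPr gauche, Ph–iPr gauche, Ph–CHO gauche, CN–OH gauche, CN–CHO gauche; 0.8 + 1.6 + 1.5 + 0.9 + 0.4 + 0.5 = 5.7 kcal/mol.
B (staggered): CH2Cl–iPr gauche, CH2Cl–CHO gauche, Ph–OH gauche, Ph–CHO gauche, CN–OH gauche, CN–iPr gauche; 1.6 + 1.1 + 0.8 + 0.9 + 0.4 + 0.8 = 5.6 kcal/mol.
C (staggered): CH2Cl–OH gauche, CH2Cl–CHO gauche, Ph–OH gauche, Ph–iPr gauche, CN–iPr gauche, CN–CHO gauche; 0.8 + 1.1 + 0.8 + 1.5 + 0.8 + 0.5 = 5.5 kcal/mol.
A has the highest total (5.7 kcal/mol).

A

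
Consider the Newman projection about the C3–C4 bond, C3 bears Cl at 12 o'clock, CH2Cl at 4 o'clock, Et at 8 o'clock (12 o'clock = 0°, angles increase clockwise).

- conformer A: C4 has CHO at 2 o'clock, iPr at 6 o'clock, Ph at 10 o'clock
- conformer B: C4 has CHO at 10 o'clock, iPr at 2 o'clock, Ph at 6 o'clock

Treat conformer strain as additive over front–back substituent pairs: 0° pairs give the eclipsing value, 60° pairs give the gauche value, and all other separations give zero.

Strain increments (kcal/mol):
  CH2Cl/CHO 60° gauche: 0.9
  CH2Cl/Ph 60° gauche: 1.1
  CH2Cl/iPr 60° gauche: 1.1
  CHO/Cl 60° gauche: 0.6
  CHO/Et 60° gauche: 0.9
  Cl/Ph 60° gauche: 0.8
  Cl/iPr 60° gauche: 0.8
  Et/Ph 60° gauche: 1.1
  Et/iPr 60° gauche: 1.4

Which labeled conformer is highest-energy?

A

A is staggered. Cl at 0° is gauche with CHO at 60° (0.6); Cl at 0° is gauche with Ph at 300° (0.8); CH2Cl at 120° is gauche with CHO at 60° (0.9); CH2Cl at 120° is gauche with iPr at 180° (1.1); Et at 240° is gauche with iPr at 180° (1.4); Et at 240° is gauche with Ph at 300° (1.1). Total 5.9 kcal/mol.
B is staggered. Cl at 0° is gauche with CHO at 300° (0.6); Cl at 0° is gauche with iPr at 60° (0.8); CH2Cl at 120° is gauche with iPr at 60° (1.1); CH2Cl at 120° is gauche with Ph at 180° (1.1); Et at 240° is gauche with CHO at 300° (0.9); Et at 240° is gauche with Ph at 180° (1.1). Total 5.6 kcal/mol.
A has the highest total (5.9 kcal/mol).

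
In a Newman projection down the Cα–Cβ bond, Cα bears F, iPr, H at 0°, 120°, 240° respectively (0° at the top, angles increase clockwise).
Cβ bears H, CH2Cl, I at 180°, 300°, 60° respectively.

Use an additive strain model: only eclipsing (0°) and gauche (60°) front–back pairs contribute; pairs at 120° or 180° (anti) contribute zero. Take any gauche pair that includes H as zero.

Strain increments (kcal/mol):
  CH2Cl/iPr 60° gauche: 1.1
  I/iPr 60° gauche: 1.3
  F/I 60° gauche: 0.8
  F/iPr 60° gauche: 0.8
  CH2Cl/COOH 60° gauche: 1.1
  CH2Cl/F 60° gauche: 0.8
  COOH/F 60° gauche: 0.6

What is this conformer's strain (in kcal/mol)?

2.9 kcal/mol

This conformer (staggered): F(0°)/CH2Cl(300°) gauche 0.8; F(0°)/I(60°) gauche 0.8; iPr(120°)/I(60°) gauche 1.3 → 2.9 kcal/mol.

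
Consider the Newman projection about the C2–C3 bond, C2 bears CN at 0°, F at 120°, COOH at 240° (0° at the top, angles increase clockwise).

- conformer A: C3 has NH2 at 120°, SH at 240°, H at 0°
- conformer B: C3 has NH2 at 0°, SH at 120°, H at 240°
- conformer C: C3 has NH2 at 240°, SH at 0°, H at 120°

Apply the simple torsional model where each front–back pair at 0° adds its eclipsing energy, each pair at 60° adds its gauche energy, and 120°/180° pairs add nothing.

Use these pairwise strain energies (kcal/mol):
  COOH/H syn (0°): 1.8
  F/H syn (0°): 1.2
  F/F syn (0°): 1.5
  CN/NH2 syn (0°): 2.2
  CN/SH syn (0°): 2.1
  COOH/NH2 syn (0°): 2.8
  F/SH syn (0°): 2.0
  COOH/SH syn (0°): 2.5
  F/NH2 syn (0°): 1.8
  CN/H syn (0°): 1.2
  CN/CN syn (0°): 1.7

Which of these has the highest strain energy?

A (eclipsed): CN–H eclipsed, F–NH2 eclipsed, COOH–SH eclipsed; 1.2 + 1.8 + 2.5 = 5.5 kcal/mol.
B (eclipsed): CN–NH2 eclipsed, F–SH eclipsed, COOH–H eclipsed; 2.2 + 2.0 + 1.8 = 6.0 kcal/mol.
C (eclipsed): CN–SH eclipsed, F–H eclipsed, COOH–NH2 eclipsed; 2.1 + 1.2 + 2.8 = 6.1 kcal/mol.
C has the highest total (6.1 kcal/mol).

C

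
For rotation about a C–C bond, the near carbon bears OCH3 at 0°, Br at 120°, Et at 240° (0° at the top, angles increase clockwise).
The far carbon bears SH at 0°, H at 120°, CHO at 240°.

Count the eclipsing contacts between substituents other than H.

2

Non-H eclipsing pairs: OCH3(0°)/SH(0°); Et(240°)/CHO(240°) — 2 interactions.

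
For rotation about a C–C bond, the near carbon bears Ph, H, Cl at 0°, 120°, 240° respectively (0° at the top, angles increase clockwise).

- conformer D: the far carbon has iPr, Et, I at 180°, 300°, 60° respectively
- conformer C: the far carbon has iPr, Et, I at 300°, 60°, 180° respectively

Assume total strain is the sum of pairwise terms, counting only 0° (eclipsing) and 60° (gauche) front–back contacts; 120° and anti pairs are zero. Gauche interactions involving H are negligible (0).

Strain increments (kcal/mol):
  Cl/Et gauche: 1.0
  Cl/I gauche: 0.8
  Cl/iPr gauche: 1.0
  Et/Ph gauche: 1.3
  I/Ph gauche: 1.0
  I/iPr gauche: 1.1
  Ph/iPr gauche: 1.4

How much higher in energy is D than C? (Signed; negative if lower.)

D (staggered): Ph(0°)/Et(300°) gauche 1.3; Ph(0°)/I(60°) gauche 1.0; Cl(240°)/iPr(180°) gauche 1.0; Cl(240°)/Et(300°) gauche 1.0 → 4.3 kcal/mol.
C (staggered): Ph(0°)/iPr(300°) gauche 1.4; Ph(0°)/Et(60°) gauche 1.3; Cl(240°)/iPr(300°) gauche 1.0; Cl(240°)/I(180°) gauche 0.8 → 4.5 kcal/mol.
E(D) − E(C) = 4.3 − 4.5 = -0.2 kcal/mol.

-0.2 kcal/mol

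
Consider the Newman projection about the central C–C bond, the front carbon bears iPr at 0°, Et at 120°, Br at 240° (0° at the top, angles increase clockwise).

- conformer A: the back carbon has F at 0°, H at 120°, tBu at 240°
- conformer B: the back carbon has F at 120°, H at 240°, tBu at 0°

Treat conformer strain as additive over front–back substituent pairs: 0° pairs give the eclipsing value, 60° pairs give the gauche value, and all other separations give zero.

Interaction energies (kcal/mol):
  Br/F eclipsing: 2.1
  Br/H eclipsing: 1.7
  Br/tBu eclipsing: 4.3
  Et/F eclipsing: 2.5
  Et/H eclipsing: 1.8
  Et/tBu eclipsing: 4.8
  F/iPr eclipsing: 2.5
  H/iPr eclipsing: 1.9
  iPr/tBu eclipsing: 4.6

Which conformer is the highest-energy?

B

A is eclipsed. iPr at 0° is eclipsed with F at 0° (2.5); Et at 120° is eclipsed with H at 120° (1.8); Br at 240° is eclipsed with tBu at 240° (4.3). Total 8.6 kcal/mol.
B is eclipsed. iPr at 0° is eclipsed with tBu at 0° (4.6); Et at 120° is eclipsed with F at 120° (2.5); Br at 240° is eclipsed with H at 240° (1.7). Total 8.8 kcal/mol.
B has the highest total (8.8 kcal/mol).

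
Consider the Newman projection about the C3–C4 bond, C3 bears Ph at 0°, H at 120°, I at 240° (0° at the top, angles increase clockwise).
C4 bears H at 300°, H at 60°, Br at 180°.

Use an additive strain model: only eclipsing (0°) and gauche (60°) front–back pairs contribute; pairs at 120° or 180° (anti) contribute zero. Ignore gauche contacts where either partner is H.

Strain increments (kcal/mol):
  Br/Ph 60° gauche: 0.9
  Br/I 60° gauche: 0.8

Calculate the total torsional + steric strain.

This conformer (staggered): I–Br gauche; 0.8 = 0.8 kcal/mol.

0.8 kcal/mol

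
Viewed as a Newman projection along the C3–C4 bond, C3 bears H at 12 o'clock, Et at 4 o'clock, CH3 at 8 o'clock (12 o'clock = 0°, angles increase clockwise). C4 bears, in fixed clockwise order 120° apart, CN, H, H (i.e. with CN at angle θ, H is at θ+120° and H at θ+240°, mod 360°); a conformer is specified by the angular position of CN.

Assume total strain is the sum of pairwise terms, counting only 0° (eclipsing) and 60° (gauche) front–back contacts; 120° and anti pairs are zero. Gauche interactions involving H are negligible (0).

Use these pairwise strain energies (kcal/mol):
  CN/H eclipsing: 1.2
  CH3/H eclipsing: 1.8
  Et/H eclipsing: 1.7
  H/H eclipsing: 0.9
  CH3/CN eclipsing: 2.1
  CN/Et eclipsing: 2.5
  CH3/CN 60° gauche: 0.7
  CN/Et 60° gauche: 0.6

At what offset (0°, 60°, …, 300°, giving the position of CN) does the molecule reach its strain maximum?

120°

CN at 0° (eclipsed): H–CN eclipsed, Et–H eclipsed, CH3–H eclipsed; 1.2 + 1.7 + 1.8 = 4.7 kcal/mol.
CN at 60° (staggered): Et–CN gauche; 0.6 = 0.6 kcal/mol.
CN at 120° (eclipsed): H–H eclipsed, Et–CN eclipsed, CH3–H eclipsed; 0.9 + 2.5 + 1.8 = 5.2 kcal/mol.
CN at 180° (staggered): Et–CN gauche, CH3–CN gauche; 0.6 + 0.7 = 1.3 kcal/mol.
CN at 240° (eclipsed): H–H eclipsed, Et–H eclipsed, CH3–CN eclipsed; 0.9 + 1.7 + 2.1 = 4.7 kcal/mol.
CN at 300° (staggered): CH3–CN gauche; 0.7 = 0.7 kcal/mol.
The maximum (5.2 kcal/mol) occurs with CN at 120°.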